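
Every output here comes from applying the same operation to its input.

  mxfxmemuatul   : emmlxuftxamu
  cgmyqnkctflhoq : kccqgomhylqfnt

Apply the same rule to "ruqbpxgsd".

The transformation: take characters alternately from the front and the back (1st, last, 2nd, 2nd-last, ...), then move the last 2 characters to the front (rotate right by 2).
For "ruqbpxgsd", step one produces "rdusqgbxp"; step two turns that into "xprdusqgb".
(Check on "cgmyqnkctflhoq": → "cqgomhylqfntkc" → "kccqgomhylqfnt" ✓)

xprdusqgb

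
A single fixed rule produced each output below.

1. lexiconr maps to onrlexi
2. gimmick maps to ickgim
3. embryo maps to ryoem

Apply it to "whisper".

perwhi

Looking at the pairs, the operation is to move the last 3 characters to the front (rotate right by 3), then delete the last character.
Applying both steps to "whisper": "perwhis", then "perwhi".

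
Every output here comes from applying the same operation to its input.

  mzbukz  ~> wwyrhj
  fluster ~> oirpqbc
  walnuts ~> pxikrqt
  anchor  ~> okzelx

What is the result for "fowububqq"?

What's happening: shift every letter 3 places backward in the alphabet (wrapping around), then swap the first and last characters.
"fowububqq" → "nltryrync".

nltryrync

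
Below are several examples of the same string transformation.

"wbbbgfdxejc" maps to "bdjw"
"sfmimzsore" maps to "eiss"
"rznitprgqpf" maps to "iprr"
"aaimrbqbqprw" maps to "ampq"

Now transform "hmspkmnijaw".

ahnp

In each case the input is transformed by: keep one character in every 3, starting at position 1 (positions 1st, 4th, 7th, ...), then sort the characters into alphabetical order.
Doing the same to "hmspkmnijaw": "ahnp".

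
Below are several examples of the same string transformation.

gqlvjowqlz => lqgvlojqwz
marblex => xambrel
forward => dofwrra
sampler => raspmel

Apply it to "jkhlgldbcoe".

What's happening: swap each adjacent pair of characters (1↔2, 3↔4, ...), then move the last character to the front.
Starting from "jkhlgldbcoe": after the first operation, "kjlhlgbdoce"; after the second, "ekjlhlgbdoc".

ekjlhlgbdoc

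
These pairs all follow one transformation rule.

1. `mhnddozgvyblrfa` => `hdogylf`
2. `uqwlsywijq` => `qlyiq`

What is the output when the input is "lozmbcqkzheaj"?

Looking at the pairs, the operation is to keep every other character starting from the second (positions 2nd, 4th, 6th, ...).
On "lozmbcqkzheaj" that produces "omckha".

omckha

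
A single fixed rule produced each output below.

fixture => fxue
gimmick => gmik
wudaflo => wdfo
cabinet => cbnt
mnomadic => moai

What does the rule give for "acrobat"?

The transformation: keep every other character starting from the first (positions 1st, 3rd, 5th, ...).
Applying that to "acrobat" gives "arbt".

arbt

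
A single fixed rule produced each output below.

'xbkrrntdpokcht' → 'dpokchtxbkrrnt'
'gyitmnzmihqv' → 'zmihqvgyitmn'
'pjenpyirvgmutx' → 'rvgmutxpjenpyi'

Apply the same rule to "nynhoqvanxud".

Looking at the pairs, the operation is to swap the front and back halves of the string.
On "nynhoqvanxud" that produces "vanxudnynhoq".

vanxudnynhoq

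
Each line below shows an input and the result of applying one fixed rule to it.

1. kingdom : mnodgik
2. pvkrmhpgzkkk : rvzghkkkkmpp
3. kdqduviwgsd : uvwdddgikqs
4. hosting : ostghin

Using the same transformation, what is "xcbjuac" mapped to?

juxabcc

In each case the input is transformed by: sort the characters into alphabetical order, then move the last 3 characters to the front (rotate right by 3).
On "xcbjuac": the first step gives "abccjux", and the second then gives "juxabcc".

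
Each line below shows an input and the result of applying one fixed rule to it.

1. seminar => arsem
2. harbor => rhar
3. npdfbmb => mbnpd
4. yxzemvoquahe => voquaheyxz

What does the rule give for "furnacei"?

Each output is the input with this applied: move the first 3 characters to the end (rotate left by 3), then delete the first 2 characters.
"furnacei" → "ceifur".

ceifur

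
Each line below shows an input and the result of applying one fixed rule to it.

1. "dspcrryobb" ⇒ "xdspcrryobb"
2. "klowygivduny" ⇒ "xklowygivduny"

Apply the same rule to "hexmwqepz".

xhexmwqepz

What's happening: prepend "x".
For "hexmwqepz" the result is "xhexmwqepz".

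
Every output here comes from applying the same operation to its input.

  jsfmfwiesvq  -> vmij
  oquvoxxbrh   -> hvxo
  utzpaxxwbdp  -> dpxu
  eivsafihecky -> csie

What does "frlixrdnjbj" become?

bidf

The pattern: keep one character in every 3, starting at position 1 (positions 1st, 4th, 7th, ...), then swap the first and last characters.
Working it through for "frlixrdnjbj": intermediate "fidb", final "bidf".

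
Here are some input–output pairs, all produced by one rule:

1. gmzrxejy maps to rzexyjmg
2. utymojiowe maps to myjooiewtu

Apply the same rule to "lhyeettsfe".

eytestefhl

In each case the input is transformed by: move the first 2 characters to the end (rotate left by 2), then swap each adjacent pair of characters (1↔2, 3↔4, ...).
"lhyeettsfe" → "yeettsfelh" → "eytestefhl".
(Check on "gmzrxejy": → "zrxejygm" → "rzexyjmg" ✓)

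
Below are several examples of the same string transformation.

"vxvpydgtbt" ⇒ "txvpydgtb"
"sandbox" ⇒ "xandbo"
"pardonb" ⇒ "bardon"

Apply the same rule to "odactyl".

Looking at the pairs, the operation is to swap the first and last characters, then delete the last character.
For "odactyl", step one produces "ldactyo"; step two turns that into "ldacty".
(Check on "vxvpydgtbt": → "txvpydgtbv" → "txvpydgtb" ✓)

ldacty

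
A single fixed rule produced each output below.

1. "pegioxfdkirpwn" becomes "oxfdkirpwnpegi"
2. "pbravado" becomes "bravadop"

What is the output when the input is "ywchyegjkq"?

Rule — move the last 3 characters to the front (rotate right by 3), then swap the front and back halves of the string.
Doing the same to "ywchyegjkq": "chyegjkqyw".
(Check on "pbravado": → "adopbrav" → "bravadop" ✓)

chyegjkqyw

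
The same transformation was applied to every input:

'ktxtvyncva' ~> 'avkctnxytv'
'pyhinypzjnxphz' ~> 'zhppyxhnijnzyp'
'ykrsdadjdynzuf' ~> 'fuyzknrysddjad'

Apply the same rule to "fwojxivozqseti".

itfewsoqjzxoiv

Each output is the input with this applied: move the last character to the front, then take characters alternately from the front and the back (1st, last, 2nd, 2nd-last, ...).
On "fwojxivozqseti" that produces "itfewsoqjzxoiv".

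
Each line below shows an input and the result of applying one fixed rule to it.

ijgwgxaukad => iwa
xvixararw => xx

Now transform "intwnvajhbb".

iwa

What's happening: keep one character in every 3, starting at position 1 (positions 1st, 4th, 7th, ...), then delete the last character.
Starting from "intwnvajhbb": after the first operation, "iwab"; after the second, "iwa".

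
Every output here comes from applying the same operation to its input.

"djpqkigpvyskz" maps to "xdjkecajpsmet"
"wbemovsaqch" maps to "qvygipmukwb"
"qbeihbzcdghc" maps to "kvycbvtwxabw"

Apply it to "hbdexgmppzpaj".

Looking at the pairs, the operation is to shift every letter 6 places backward in the alphabet (wrapping around).
"hbdexgmppzpaj" → "bvxyragjjtjud".

bvxyragjjtjud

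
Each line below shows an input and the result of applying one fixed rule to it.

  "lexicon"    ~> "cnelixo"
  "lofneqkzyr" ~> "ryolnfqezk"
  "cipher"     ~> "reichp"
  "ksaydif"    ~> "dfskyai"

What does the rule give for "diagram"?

The pattern: swap each adjacent pair of characters (1↔2, 3↔4, ...), then move the last 2 characters to the front (rotate right by 2).
Starting from "diagram": after the first operation, "idgaarm"; after the second, "rmidgaa".

rmidgaa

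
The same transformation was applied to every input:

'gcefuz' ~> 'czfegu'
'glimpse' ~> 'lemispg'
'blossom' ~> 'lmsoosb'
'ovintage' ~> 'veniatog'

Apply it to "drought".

rtuohgd

The rule is to swap the first and last characters, then swap each adjacent pair of characters (1↔2, 3↔4, ...).
For "drought", step one produces "troughd"; step two turns that into "rtuohgd".
(Check on "ovintage": → "evintago" → "veniatog" ✓)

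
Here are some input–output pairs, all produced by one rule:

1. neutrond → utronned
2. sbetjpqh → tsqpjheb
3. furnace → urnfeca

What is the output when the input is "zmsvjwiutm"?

zwvutsmmji

Looking at the pairs, the operation is to sort the characters into reverse alphabetical order.
So "zmsvjwiutm" becomes "zwvutsmmji".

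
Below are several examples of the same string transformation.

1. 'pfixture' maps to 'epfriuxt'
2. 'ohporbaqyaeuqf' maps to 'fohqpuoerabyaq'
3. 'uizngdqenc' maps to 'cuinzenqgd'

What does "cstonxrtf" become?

fcsttroxn

The pattern: swap the first and last characters, then take characters alternately from the front and the back (1st, last, 2nd, 2nd-last, ...).
Starting from "cstonxrtf": after the first operation, "fstonxrtc"; after the second, "fcsttroxn".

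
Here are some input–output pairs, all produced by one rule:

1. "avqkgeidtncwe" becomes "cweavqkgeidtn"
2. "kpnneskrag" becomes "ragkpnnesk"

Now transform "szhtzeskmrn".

mrnszhtzesk

In each case the input is transformed by: move the last 3 characters to the front (rotate right by 3).
So "szhtzeskmrn" becomes "mrnszhtzesk".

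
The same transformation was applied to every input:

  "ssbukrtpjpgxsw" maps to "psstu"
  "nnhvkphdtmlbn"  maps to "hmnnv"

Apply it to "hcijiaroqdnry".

Rule — keep one character in every 3, starting at position 1 (positions 1st, 4th, 7th, ...), then sort the characters into alphabetical order.
"hcijiaroqdnry" → "hjrdy" → "dhjry".

dhjry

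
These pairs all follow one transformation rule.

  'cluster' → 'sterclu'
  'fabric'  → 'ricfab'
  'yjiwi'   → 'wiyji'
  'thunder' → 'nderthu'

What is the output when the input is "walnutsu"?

What's happening: move the first 3 characters to the end (rotate left by 3).
"walnutsu" → "nutsuwal".

nutsuwal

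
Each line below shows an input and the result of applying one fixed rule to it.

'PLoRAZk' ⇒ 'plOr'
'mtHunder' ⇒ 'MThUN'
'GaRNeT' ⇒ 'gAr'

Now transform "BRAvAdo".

braV

The pattern: delete the last 3 characters, then flip the case of every letter.
Applying both steps to "BRAvAdo": "BRAv", then "braV".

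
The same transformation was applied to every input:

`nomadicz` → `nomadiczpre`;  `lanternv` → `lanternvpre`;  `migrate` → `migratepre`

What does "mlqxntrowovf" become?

Looking at the pairs, the operation is to append "pre".
Applying that to "mlqxntrowovf" gives "mlqxntrowovfpre".

mlqxntrowovfpre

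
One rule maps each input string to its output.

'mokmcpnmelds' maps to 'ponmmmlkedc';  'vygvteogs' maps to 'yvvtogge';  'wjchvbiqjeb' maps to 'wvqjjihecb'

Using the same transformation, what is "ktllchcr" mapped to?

The transformation: delete the last character, then sort the characters into reverse alphabetical order.
On "ktllchcr": the first step gives "ktllchc", and the second then gives "tllkhcc".

tllkhcc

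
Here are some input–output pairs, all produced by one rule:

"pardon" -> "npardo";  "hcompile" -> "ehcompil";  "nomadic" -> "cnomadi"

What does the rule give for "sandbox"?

The transformation: move the last character to the front.
"sandbox" → "xsandbo".

xsandbo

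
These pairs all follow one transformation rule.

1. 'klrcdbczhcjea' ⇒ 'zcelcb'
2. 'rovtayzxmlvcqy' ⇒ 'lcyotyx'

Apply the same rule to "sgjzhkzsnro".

The rule is to keep every other character starting from the second (positions 2nd, 4th, 6th, ...), then move the last 3 characters to the front (rotate right by 3).
On "sgjzhkzsnro": the first step gives "gzksr", and the second then gives "ksrgz".

ksrgz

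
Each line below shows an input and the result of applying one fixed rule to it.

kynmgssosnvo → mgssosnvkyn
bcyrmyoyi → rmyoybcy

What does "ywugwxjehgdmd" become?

Each output is the input with this applied: delete the last character, then move the first 3 characters to the end (rotate left by 3).
Applying both steps to "ywugwxjehgdmd": "ywugwxjehgdm", then "gwxjehgdmywu".

gwxjehgdmywu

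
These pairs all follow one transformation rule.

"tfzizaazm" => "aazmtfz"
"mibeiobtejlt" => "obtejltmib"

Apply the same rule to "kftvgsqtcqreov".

The pattern: move the first 3 characters to the end (rotate left by 3), then delete the first 2 characters.
"kftvgsqtcqreov" → "vgsqtcqreovkft" → "sqtcqreovkft".

sqtcqreovkft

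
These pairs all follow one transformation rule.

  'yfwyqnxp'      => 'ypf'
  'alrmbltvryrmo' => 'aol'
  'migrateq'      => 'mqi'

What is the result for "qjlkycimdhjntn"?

What's happening: take characters alternately from the front and the back (1st, last, 2nd, 2nd-last, ...), then keep only the first 3 characters.
"qjlkycimdhjntn" → "qnjtlnkjyhcdim" → "qnj".

qnj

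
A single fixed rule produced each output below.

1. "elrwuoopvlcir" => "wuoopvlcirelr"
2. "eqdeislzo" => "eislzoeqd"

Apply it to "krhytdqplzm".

The transformation: move the first 3 characters to the end (rotate left by 3).
For "krhytdqplzm" the result is "ytdqplzmkrh".

ytdqplzmkrh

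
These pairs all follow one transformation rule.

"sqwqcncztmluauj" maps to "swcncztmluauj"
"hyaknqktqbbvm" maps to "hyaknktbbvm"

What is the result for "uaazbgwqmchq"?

In each case the input is transformed by: remove every "q".
Applying that to "uaazbgwqmchq" gives "uaazbgwmch".

uaazbgwmch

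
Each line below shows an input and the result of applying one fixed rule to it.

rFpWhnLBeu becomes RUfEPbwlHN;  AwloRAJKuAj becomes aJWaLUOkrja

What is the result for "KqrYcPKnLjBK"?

Each output is the input with this applied: flip the case of every letter, then take characters alternately from the front and the back (1st, last, 2nd, 2nd-last, ...).
For "KqrYcPKnLjBK", step one produces "kQRyCpkNlJbk"; step two turns that into "kkQbRJylCNpk".

kkQbRJylCNpk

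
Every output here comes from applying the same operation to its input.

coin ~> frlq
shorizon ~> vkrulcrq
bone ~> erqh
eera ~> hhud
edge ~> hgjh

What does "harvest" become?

Rule — shift every letter 3 places forward in the alphabet (wrapping around).
On "harvest" that produces "kduyhvw".

kduyhvw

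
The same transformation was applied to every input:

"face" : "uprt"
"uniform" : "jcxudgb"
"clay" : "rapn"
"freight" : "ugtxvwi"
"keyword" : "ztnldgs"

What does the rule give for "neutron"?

ctjigdc

What's happening: shift every letter 11 places backward in the alphabet (wrapping around).
Doing the same to "neutron": "ctjigdc".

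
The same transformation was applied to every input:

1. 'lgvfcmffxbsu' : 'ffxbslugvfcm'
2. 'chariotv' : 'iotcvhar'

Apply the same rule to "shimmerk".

In each case the input is transformed by: swap the first and last characters, then swap the front and back halves of the string.
"shimmerk" → "khimmers" → "merskhim".

merskhim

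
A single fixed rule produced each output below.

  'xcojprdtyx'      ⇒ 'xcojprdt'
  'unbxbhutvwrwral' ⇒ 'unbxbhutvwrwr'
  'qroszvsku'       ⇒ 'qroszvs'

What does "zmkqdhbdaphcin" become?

zmkqdhbdaphc

The transformation: delete the last 2 characters.
Applying that to "zmkqdhbdaphcin" gives "zmkqdhbdaphc".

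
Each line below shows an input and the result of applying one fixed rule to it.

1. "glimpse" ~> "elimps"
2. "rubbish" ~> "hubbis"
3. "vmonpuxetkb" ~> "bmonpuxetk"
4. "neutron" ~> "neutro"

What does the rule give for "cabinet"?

Looking at the pairs, the operation is to delete the first character, then move the last character to the front.
"cabinet" → "abinet" → "tabine".
(Check on "glimpse": → "limpse" → "elimps" ✓)

tabine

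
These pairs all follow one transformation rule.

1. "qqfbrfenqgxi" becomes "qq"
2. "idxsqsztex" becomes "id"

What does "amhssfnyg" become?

am

The transformation: keep only the first 2 characters.
For "amhssfnyg" the result is "am".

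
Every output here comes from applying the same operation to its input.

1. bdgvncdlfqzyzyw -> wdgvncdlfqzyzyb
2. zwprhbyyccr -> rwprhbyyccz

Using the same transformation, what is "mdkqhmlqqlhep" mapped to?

pdkqhmlqqlhem

Each output is the input with this applied: swap the first and last characters.
On "mdkqhmlqqlhep" that produces "pdkqhmlqqlhem".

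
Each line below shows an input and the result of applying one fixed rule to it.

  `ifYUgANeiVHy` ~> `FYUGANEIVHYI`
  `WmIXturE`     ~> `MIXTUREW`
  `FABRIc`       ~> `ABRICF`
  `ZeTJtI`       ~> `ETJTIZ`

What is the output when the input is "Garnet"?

In each case the input is transformed by: move the first character to the end, then convert every letter to uppercase.
Applying that to "Garnet" gives "ARNETG".

ARNETG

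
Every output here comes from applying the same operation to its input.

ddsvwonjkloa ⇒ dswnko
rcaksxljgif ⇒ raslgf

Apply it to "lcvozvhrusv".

lvzhuv

What's happening: keep every other character starting from the first (positions 1st, 3rd, 5th, ...).
For "lcvozvhrusv" the result is "lvzhuv".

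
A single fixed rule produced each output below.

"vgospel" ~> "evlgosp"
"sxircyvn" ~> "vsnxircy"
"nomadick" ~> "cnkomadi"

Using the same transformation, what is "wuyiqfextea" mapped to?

ewauyiqfext

The rule is to swap the first and last characters, then move the last 2 characters to the front (rotate right by 2).
"wuyiqfextea" → "auyiqfextew" → "ewauyiqfext".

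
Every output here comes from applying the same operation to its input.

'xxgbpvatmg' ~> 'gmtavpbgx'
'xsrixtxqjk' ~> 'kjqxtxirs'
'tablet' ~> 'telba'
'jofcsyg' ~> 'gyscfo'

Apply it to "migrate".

etargi

The pattern: delete the first character, then reverse the string.
"migrate" → "igrate" → "etargi".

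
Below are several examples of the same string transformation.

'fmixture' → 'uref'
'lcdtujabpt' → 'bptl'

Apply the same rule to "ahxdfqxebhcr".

hcra

Looking at the pairs, the operation is to move the first character to the end, then keep only the last 4 characters.
For "ahxdfqxebhcr", step one produces "hxdfqxebhcra"; step two turns that into "hcra".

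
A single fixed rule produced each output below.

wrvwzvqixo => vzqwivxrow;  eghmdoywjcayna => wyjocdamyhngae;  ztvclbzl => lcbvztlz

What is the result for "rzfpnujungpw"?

In each case the input is transformed by: swap the front and back halves of the string, then take characters alternately from the front and the back (1st, last, 2nd, 2nd-last, ...).
For "rzfpnujungpw", step one produces "jungpwrzfpnu"; step two turns that into "juunnpgfpzwr".

juunnpgfpzwr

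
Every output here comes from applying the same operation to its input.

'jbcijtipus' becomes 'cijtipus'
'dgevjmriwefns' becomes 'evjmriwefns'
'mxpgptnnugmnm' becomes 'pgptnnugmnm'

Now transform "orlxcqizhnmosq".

In each case the input is transformed by: delete the first 2 characters.
Doing the same to "orlxcqizhnmosq": "lxcqizhnmosq".

lxcqizhnmosq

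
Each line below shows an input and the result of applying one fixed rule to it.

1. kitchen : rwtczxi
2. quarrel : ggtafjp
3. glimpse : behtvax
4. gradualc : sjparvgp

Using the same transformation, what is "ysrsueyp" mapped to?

hjtnenhg

The transformation: move the first 3 characters to the end (rotate left by 3), then shift every letter 11 places backward in the alphabet (wrapping around).
"ysrsueyp" → "hjtnenhg".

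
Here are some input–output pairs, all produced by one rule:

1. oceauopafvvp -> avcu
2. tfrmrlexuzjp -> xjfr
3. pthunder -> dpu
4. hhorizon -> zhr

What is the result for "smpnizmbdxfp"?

What's happening: swap the front and back halves of the string, then keep one character in every 3, starting at position 2 (positions 2nd, 5th, 8th, ...).
Applying both steps to "smpnizmbdxfp": "mbdxfpsmpniz", then "bfmi".
(Check on "pthunder": → "nderpthu" → "dpu" ✓)

bfmi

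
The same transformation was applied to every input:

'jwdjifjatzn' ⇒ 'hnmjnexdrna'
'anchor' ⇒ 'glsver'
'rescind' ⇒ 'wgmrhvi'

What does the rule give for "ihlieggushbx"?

pmikkywlfbml

The rule is to shift every letter 4 places forward in the alphabet (wrapping around), then move the first 2 characters to the end (rotate left by 2).
Applying both steps to "ihlieggushbx": "mlpmikkywlfb", then "pmikkywlfbml".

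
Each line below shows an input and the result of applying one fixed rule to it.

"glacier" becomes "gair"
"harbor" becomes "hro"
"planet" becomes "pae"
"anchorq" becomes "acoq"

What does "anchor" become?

The rule is to keep every other character starting from the first (positions 1st, 3rd, 5th, ...).
"anchor" → "aco".

aco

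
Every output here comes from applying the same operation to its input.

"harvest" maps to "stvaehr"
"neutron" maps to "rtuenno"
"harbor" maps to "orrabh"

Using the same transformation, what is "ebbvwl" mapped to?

Looking at the pairs, the operation is to sort the characters into alphabetical order, then move the last 3 characters to the front (rotate right by 3).
Starting from "ebbvwl": after the first operation, "bbelvw"; after the second, "lvwbbe".
(Check on "neutron": → "ennortu" → "rtuenno" ✓)

lvwbbe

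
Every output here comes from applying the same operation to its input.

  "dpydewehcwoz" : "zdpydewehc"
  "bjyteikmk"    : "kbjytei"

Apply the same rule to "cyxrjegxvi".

icyxrjeg

Looking at the pairs, the operation is to move the last character to the front, then delete the last 2 characters.
"cyxrjegxvi" → "icyxrjegxv" → "icyxrjeg".
(Check on "dpydewehcwoz": → "zdpydewehcwo" → "zdpydewehc" ✓)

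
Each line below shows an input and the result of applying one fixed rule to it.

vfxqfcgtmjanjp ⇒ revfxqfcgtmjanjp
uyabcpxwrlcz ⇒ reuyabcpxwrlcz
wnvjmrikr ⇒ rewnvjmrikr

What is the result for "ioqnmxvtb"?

reioqnmxvtb

What's happening: prepend "re".
For "ioqnmxvtb" the result is "reioqnmxvtb".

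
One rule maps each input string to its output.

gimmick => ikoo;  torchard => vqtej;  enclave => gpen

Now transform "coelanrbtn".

eqgncpt

Each output is the input with this applied: shift every letter 2 places forward in the alphabet (wrapping around), then delete the last 3 characters.
Applying both steps to "coelanrbtn": "eqgncptdvp", then "eqgncpt".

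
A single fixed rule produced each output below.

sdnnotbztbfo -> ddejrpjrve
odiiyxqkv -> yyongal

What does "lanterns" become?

The pattern: delete the first 2 characters, then shift every letter 10 places backward in the alphabet (wrapping around).
For "lanterns", step one produces "nterns"; step two turns that into "djuhdi".

djuhdi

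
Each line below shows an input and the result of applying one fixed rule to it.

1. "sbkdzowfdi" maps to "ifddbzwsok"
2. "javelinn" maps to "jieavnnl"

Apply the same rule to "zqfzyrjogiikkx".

The pattern: sort the characters into reverse alphabetical order, then swap the front and back halves of the string.
For "zqfzyrjogiikkx", step one produces "zzyxrqokkjiigf"; step two turns that into "kkjiigfzzyxrqo".

kkjiigfzzyxrqo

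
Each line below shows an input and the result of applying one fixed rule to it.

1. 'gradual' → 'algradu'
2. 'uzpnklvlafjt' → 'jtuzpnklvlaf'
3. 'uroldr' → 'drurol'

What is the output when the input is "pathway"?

The pattern: move the last 2 characters to the front (rotate right by 2).
For "pathway" the result is "aypathw".

aypathw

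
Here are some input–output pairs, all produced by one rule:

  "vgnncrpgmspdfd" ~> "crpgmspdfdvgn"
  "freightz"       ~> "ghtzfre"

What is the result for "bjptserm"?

sermbjp

Rule — move the first 3 characters to the end (rotate left by 3), then delete the first character.
"bjptserm" → "tsermbjp" → "sermbjp".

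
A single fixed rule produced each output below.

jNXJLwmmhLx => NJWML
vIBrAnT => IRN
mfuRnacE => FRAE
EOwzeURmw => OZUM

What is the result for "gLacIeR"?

In each case the input is transformed by: keep every other character starting from the second (positions 2nd, 4th, 6th, ...), then convert every letter to uppercase.
Working it through for "gLacIeR": intermediate "Lce", final "LCE".

LCE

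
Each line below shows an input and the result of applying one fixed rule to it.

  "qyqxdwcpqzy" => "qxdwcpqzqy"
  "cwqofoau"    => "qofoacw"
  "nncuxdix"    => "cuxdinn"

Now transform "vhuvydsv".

In each case the input is transformed by: delete the last character, then move the first 2 characters to the end (rotate left by 2).
Working it through for "vhuvydsv": intermediate "vhuvyds", final "uvydsvh".

uvydsvh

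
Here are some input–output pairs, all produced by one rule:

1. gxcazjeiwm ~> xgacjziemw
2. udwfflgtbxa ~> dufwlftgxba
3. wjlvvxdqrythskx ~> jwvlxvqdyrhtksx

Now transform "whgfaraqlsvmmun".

In each case the input is transformed by: swap each adjacent pair of characters (1↔2, 3↔4, ...).
For "whgfaraqlsvmmun" the result is "hwfgraqaslmvumn".

hwfgraqaslmvumn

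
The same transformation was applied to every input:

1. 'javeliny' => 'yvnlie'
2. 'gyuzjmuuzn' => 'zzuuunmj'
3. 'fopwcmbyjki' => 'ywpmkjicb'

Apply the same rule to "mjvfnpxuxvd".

xxvvupnfd

What's happening: delete the first 2 characters, then sort the characters into reverse alphabetical order.
Applying that to "mjvfnpxuxvd" gives "xxvvupnfd".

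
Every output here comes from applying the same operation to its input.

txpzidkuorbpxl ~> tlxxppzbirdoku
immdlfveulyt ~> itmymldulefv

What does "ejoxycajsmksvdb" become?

The transformation: take characters alternately from the front and the back (1st, last, 2nd, 2nd-last, ...).
Doing the same to "ejoxycajsmksvdb": "ebjdovxsykcmasj".

ebjdovxsykcmasj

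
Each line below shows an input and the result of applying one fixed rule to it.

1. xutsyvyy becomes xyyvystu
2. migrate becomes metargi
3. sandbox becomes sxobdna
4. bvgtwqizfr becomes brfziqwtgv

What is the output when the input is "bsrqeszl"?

Rule — reverse the string, then move the last character to the front.
For "bsrqeszl", step one produces "lzseqrsb"; step two turns that into "blzseqrs".
(Check on "sandbox": → "xobdnas" → "sxobdna" ✓)

blzseqrs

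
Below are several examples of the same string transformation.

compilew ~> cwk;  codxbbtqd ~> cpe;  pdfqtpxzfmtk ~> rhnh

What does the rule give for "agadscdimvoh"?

ugwc

Rule — shift every letter 12 places backward in the alphabet (wrapping around), then keep one character in every 3, starting at position 2 (positions 2nd, 5th, 8th, ...).
For "agadscdimvoh", step one produces "ouorgqrwajcv"; step two turns that into "ugwc".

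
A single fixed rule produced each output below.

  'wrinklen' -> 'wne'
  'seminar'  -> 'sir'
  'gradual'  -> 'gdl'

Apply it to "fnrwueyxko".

fwyo

In each case the input is transformed by: keep one character in every 3, starting at position 1 (positions 1st, 4th, 7th, ...).
Applying that to "fnrwueyxko" gives "fwyo".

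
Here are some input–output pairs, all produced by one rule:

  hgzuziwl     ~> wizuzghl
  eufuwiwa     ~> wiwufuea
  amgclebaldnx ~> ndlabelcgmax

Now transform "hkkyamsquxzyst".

In each case the input is transformed by: reverse the string, then move the first character to the end.
Doing the same to "hkkyamsquxzyst": "syzxuqsmaykkht".

syzxuqsmaykkht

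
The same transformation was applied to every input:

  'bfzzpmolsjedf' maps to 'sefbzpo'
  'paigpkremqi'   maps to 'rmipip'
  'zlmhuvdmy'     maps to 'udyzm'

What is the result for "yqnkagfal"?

aflyn

The pattern: keep every other character starting from the first (positions 1st, 3rd, 5th, ...), then move the last 3 characters to the front (rotate right by 3).
Starting from "yqnkagfal": after the first operation, "ynafl"; after the second, "aflyn".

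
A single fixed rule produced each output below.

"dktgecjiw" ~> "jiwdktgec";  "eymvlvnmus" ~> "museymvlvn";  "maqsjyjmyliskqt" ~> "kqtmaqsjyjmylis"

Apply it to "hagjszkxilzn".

lznhagjszkxi

What's happening: move the last 3 characters to the front (rotate right by 3).
"hagjszkxilzn" → "lznhagjszkxi".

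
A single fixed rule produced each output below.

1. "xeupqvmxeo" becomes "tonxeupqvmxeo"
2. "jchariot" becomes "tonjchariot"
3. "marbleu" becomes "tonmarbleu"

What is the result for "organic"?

tonorganic

Rule — prepend "ton".
For "organic" the result is "tonorganic".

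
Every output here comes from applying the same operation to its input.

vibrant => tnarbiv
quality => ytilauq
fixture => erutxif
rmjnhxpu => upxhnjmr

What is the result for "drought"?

thguord

Rule — reverse the string.
"drought" → "thguord".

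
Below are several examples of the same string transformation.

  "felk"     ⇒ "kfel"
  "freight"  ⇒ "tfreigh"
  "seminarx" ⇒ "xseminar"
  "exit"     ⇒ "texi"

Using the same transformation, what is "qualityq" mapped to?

qquality

The pattern: move the last character to the front.
Applying that to "qualityq" gives "qquality".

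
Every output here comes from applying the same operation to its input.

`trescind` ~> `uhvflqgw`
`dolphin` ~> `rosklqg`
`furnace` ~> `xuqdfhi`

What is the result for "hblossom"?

eorvvrpk

What's happening: move the first character to the end, then shift every letter 3 places forward in the alphabet (wrapping around).
Working it through for "hblossom": intermediate "blossomh", final "eorvvrpk".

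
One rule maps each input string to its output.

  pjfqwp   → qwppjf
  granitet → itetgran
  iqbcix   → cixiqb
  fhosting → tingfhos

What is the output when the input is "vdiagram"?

What's happening: swap the front and back halves of the string.
For "vdiagram" the result is "gramvdia".

gramvdia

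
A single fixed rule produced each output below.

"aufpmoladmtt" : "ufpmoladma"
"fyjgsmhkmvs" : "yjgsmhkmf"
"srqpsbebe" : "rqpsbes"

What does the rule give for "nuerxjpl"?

uerxjn

In each case the input is transformed by: delete the last 2 characters, then move the first character to the end.
For "nuerxjpl", step one produces "nuerxj"; step two turns that into "uerxjn".
(Check on "aufpmoladmtt": → "aufpmoladm" → "ufpmoladma" ✓)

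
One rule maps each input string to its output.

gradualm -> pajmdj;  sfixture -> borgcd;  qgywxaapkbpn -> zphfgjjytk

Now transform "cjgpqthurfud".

Rule — delete the last 2 characters, then shift every letter 9 places forward in the alphabet (wrapping around).
"cjgpqthurfud" → "lspyzcqdao".

lspyzcqdao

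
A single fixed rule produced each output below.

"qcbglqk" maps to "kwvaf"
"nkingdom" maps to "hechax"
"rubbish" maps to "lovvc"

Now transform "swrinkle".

mqlche

What's happening: delete the last 2 characters, then shift every letter 6 places backward in the alphabet (wrapping around).
"swrinkle" → "swrink" → "mqlche".
(Check on "rubbish": → "rubbi" → "lovvc" ✓)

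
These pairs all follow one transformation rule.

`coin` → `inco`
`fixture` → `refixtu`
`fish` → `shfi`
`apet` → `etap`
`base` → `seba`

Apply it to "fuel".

Rule — move the last 2 characters to the front (rotate right by 2).
"fuel" → "elfu".

elfu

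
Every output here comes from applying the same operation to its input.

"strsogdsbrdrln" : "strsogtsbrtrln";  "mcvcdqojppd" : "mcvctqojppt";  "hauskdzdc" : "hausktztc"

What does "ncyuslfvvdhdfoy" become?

What's happening: replace every "d" with "t".
Doing the same to "ncyuslfvvdhdfoy": "ncyuslfvvthtfoy".

ncyuslfvvthtfoy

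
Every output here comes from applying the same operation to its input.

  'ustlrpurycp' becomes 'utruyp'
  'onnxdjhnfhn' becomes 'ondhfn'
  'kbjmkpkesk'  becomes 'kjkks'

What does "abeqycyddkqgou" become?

The pattern: keep every other character starting from the first (positions 1st, 3rd, 5th, ...).
"abeqycyddkqgou" → "aeyydqo".

aeyydqo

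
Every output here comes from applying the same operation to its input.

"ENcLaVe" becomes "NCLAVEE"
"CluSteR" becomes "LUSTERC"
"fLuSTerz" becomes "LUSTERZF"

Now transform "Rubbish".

Rule — move the first character to the end, then convert every letter to uppercase.
Doing the same to "Rubbish": "UBBISHR".

UBBISHR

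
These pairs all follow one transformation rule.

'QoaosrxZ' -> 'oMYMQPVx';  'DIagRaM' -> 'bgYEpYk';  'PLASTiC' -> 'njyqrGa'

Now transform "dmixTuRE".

BKGVrSpc

The rule is to flip the case of every letter, then shift every letter 2 places backward in the alphabet (wrapping around).
Starting from "dmixTuRE": after the first operation, "DMIXtUre"; after the second, "BKGVrSpc".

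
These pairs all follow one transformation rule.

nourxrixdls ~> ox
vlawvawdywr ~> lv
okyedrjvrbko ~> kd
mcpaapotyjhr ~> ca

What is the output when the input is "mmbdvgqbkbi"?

mv

What's happening: keep one character in every 3, starting at position 2 (positions 2nd, 5th, 8th, ...), then delete the last 2 characters.
For "mmbdvgqbkbi", step one produces "mvbi"; step two turns that into "mv".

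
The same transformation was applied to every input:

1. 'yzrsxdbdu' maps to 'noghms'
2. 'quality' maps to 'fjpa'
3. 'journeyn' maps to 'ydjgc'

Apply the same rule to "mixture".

bxmi

The pattern: shift every letter 11 places backward in the alphabet (wrapping around), then delete the last 3 characters.
Starting from "mixture": after the first operation, "bxmijgt"; after the second, "bxmi".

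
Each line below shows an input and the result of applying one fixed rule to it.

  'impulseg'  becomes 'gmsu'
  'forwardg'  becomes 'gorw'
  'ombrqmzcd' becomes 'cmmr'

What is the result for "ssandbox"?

In each case the input is transformed by: keep every other character starting from the second (positions 2nd, 4th, 6th, ...), then sort the characters into alphabetical order.
"ssandbox" → "snbx" → "bnsx".

bnsx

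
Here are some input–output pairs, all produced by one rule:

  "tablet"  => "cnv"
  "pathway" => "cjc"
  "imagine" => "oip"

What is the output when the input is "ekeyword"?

maqf

Each output is the input with this applied: keep every other character starting from the second (positions 2nd, 4th, 6th, ...), then shift every letter 2 places forward in the alphabet (wrapping around).
On "ekeyword": the first step gives "kyod", and the second then gives "maqf".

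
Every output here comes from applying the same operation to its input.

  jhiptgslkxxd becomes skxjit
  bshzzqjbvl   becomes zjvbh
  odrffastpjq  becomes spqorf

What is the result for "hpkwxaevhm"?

xehhk

In each case the input is transformed by: keep every other character starting from the first (positions 1st, 3rd, 5th, ...), then move the last 3 characters to the front (rotate right by 3).
Starting from "hpkwxaevhm": after the first operation, "hkxeh"; after the second, "xehhk".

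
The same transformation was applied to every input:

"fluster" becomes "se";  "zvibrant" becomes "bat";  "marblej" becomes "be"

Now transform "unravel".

Each output is the input with this applied: keep every other character starting from the second (positions 2nd, 4th, 6th, ...), then delete the first character.
Working it through for "unravel": intermediate "nae", final "ae".

ae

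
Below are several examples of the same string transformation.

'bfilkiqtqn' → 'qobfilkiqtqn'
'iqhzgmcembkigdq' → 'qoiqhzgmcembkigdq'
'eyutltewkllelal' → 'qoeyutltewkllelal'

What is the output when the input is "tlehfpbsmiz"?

qotlehfpbsmiz

In each case the input is transformed by: prepend "qo".
On "tlehfpbsmiz" that produces "qotlehfpbsmiz".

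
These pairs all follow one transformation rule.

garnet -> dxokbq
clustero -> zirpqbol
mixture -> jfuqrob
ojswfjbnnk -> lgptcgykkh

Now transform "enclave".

What's happening: shift every letter 3 places backward in the alphabet (wrapping around).
"enclave" → "bkzixsb".

bkzixsb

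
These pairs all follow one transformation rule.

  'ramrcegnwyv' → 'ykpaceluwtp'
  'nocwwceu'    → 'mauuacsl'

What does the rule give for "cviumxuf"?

The pattern: shift every letter 2 places backward in the alphabet (wrapping around), then move the first character to the end.
On "cviumxuf": the first step gives "atgskvsd", and the second then gives "tgskvsda".

tgskvsda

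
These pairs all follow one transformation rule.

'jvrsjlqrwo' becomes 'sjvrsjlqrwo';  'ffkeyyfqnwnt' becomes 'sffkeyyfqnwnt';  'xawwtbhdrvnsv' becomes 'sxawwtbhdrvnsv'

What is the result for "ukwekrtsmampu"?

sukwekrtsmampu

The pattern: prepend "s".
So "ukwekrtsmampu" becomes "sukwekrtsmampu".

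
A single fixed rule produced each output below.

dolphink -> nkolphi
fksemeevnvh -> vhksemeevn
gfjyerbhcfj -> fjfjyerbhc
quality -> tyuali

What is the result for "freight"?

htreig

Each output is the input with this applied: delete the first character, then move the last 2 characters to the front (rotate right by 2).
"freight" → "htreig".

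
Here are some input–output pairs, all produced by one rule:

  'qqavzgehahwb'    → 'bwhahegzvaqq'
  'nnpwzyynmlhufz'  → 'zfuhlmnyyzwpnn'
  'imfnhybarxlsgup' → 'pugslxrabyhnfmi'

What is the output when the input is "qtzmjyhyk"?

kyhyjmztq

Each output is the input with this applied: reverse the string.
Applying that to "qtzmjyhyk" gives "kyhyjmztq".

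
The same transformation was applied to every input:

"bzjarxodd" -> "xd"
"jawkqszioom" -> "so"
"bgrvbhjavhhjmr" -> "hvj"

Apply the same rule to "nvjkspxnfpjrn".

pfr

The rule is to keep one character in every 3, starting at position 3 (positions 3rd, 6th, 9th, ...), then delete the first character.
Starting from "nvjkspxnfpjrn": after the first operation, "jpfr"; after the second, "pfr".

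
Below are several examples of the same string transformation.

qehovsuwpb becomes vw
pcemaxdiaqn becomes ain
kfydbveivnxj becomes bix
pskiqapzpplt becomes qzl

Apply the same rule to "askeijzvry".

iv

Each output is the input with this applied: delete the first 3 characters, then keep one character in every 3, starting at position 2 (positions 2nd, 5th, 8th, ...).
"askeijzvry" → "eijzvry" → "iv".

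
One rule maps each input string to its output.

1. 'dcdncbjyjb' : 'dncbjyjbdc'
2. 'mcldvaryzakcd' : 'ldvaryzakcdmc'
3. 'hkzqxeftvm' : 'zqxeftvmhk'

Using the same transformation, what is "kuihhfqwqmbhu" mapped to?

What's happening: move the first 2 characters to the end (rotate left by 2).
Applying that to "kuihhfqwqmbhu" gives "ihhfqwqmbhuku".

ihhfqwqmbhuku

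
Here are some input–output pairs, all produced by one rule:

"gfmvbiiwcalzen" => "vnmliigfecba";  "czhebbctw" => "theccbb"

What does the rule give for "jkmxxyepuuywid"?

xxwuupmkjied

The rule is to sort the characters into reverse alphabetical order, then delete the first 2 characters.
Working it through for "jkmxxyepuuywid": intermediate "yyxxwuupmkjied", final "xxwuupmkjied".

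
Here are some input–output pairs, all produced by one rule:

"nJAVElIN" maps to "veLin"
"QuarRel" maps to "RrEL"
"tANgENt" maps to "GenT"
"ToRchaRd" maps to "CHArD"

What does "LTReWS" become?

Ews

The transformation: delete the first 3 characters, then flip the case of every letter.
Starting from "LTReWS": after the first operation, "eWS"; after the second, "Ews".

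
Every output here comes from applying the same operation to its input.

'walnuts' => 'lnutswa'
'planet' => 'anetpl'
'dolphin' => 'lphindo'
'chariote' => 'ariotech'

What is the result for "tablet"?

bletta

The pattern: move the first 2 characters to the end (rotate left by 2).
On "tablet" that produces "bletta".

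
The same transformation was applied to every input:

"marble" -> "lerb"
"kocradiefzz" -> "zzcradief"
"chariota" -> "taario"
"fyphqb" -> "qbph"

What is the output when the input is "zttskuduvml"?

mltskuduv

The transformation: delete the first 2 characters, then move the last 2 characters to the front (rotate right by 2).
On "zttskuduvml" that produces "mltskuduv".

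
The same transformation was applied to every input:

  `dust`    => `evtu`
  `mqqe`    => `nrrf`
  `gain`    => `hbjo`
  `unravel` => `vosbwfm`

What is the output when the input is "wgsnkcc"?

What's happening: shift every letter 1 place forward in the alphabet (wrapping around).
Doing the same to "wgsnkcc": "xhtoldd".

xhtoldd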